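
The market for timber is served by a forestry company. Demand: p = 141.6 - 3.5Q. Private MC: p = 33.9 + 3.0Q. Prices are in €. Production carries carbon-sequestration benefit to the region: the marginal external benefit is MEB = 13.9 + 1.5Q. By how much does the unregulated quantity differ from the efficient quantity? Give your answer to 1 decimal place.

Market equilibrium (private): 33.9 + 3.0Q = 141.6 - 3.5Q → Q_m = 16.5692.
Social marginal cost = private MC − MEB = 20.0 + 1.5Q.
Set SMC = demand: 20.0 + 1.5Q = 141.6 - 3.5Q → Q* = 24.3200.
Gap = |16.5692 − 24.3200| = 7.7508.

7.8 units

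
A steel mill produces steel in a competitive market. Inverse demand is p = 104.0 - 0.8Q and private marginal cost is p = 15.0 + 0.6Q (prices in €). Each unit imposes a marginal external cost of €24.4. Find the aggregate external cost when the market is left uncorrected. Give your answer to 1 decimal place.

€1551.1

Market equilibrium (private): 15.0 + 0.6Q = 104.0 - 0.8Q → Q_m = 63.5714.
Total external cost = MEC × Q_m = 24.4 × 63.5714 = 1551.1422.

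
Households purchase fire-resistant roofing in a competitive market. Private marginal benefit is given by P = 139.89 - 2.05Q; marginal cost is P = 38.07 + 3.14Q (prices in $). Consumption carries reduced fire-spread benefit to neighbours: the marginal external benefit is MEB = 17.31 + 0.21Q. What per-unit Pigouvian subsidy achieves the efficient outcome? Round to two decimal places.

Social marginal benefit = demand + MEB = 157.20 - 1.84Q.
Set SMB = MC: 157.20 - 1.84Q = 38.07 + 3.14Q → Q* = 23.9217.
The Pigouvian subsidy equals MEB at Q*: 17.31 + 0.21×23.9217 = 22.3336.

subsidy = $22.33 per unit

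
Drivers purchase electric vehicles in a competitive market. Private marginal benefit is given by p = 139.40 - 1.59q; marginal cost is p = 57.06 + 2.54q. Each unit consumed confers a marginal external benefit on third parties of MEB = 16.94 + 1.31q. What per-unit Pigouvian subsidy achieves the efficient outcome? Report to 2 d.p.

subsidy = 63.06 per unit

Social marginal benefit = demand + MEB = 156.34 - 0.28q.
Set SMB = MC: 156.34 - 0.28q = 57.06 + 2.54q → q* = 35.2057.
The Pigouvian subsidy equals MEB at q*: 16.94 + 1.31×35.2057 = 63.0595.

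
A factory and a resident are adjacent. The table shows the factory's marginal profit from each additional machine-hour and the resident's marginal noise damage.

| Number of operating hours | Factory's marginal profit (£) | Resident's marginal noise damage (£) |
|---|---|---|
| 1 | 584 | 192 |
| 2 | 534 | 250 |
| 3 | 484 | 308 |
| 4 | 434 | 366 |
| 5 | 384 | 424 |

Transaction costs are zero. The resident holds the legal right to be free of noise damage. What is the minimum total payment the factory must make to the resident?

Efficient level: marginal profit ≥ marginal noise damage through level 4, so k* = 4.
With the resident holding the right, the factory must at least compensate total damage at k*: 192 + 250 + 308 + 366 = 1116.

£1116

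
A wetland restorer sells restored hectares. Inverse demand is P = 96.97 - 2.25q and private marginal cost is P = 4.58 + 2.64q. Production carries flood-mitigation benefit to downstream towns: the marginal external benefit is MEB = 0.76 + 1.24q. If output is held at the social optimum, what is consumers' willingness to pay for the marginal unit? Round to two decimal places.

P = 39.55

Social marginal cost = private MC − MEB = 3.82 + 1.40q.
Set SMC = demand: 3.82 + 1.40q = 96.97 - 2.25q → q* = 25.5205.
Consumer price on the demand curve at q*: 96.97 − 2.25×25.5205 = 39.5489.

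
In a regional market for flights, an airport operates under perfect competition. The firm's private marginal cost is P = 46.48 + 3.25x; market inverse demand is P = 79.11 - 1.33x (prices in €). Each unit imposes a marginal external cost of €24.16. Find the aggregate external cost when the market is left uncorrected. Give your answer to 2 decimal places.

Market equilibrium (private): 46.48 + 3.25x = 79.11 - 1.33x → x_m = 7.1245.
Total external cost = MEC × x_m = 24.16 × 7.1245 = 172.1279.

€172.13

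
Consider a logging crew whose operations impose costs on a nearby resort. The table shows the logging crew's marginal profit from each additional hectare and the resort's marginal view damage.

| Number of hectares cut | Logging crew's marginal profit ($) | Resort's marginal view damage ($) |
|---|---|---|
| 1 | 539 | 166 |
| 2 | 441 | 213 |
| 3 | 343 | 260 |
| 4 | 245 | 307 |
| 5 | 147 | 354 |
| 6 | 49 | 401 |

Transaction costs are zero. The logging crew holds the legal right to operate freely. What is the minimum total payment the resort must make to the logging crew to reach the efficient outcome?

$441

Left alone the logging crew would choose level 6 (marginal profit stays positive).
Efficient level: k* = 3 (marginal profit ≥ marginal view damage through 3).
The resort must at least cover the logging crew's forgone profit from cutting 6→3: 245 + 147 + 49 = 441.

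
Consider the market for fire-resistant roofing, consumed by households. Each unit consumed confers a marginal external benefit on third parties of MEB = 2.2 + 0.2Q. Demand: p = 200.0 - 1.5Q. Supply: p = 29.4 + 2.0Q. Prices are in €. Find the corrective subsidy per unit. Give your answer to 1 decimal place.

Social marginal benefit = demand + MEB = 202.2 - 1.3Q.
Set SMB = MC: 202.2 - 1.3Q = 29.4 + 2.0Q → Q* = 52.3636.
The Pigouvian subsidy equals MEB at Q*: 2.2 + 0.2×52.3636 = 12.6727.

subsidy = €12.7 per unit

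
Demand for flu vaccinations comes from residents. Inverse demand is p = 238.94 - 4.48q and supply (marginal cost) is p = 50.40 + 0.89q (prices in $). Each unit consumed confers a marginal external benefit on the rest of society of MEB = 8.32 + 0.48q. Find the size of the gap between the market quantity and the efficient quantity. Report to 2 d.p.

5.15 units

Market equilibrium (private): 50.40 + 0.89q = 238.94 - 4.48q → q_m = 35.1099.
Social marginal benefit = demand + MEB = 247.26 - 4.00q.
Set SMB = MC: 247.26 - 4.00q = 50.40 + 0.89q → q* = 40.2577.
Gap = |35.1099 − 40.2577| = 5.1478.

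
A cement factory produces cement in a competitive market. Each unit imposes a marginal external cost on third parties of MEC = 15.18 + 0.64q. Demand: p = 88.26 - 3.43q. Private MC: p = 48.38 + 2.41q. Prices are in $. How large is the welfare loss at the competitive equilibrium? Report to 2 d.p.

Market equilibrium (private): 48.38 + 2.41q = 88.26 - 3.43q → q_m = 6.8288.
Social marginal cost = private MC + MEC = 63.56 + 3.05q.
Set SMC = demand: 63.56 + 3.05q = 88.26 - 3.43q → q* = 3.8117.
Between q* and q_m the wedge SMC − demand runs linearly from 0 to MEC(q_m), so the loss is a triangle.
DWL = ½ × 3.0171 × 19.5504 = 29.4928.

DWL = $29.49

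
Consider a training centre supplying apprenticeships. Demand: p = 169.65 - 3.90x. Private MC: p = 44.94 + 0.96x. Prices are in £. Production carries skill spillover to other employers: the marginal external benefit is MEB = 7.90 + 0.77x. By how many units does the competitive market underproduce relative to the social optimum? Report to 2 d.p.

6.76 units

Market equilibrium (private): 44.94 + 0.96x = 169.65 - 3.90x → x_m = 25.6605.
Social marginal cost = private MC − MEB = 37.04 + 0.19x.
Set SMC = demand: 37.04 + 0.19x = 169.65 - 3.90x → x* = 32.4230.
Gap = |25.6605 − 32.4230| = 6.7625.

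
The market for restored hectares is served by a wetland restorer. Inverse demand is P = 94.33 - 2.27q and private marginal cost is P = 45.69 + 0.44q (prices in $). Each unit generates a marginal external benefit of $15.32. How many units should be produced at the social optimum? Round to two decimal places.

q* = 23.60

Social marginal cost = private MC − MEB = 30.37 + 0.44q.
Set SMC = demand: 30.37 + 0.44q = 94.33 - 2.27q → q* = 23.6015.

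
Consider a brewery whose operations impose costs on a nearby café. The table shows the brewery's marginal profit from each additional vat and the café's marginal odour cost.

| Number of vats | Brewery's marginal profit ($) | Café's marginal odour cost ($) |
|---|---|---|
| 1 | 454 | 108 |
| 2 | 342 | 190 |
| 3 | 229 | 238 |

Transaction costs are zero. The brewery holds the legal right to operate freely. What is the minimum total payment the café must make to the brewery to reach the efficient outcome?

Left alone the brewery would choose level 3 (marginal profit stays positive).
Efficient level: k* = 2 (marginal profit ≥ marginal odour cost through 2).
The café must at least cover the brewery's forgone profit from cutting 3→2: 229 = 229.

$229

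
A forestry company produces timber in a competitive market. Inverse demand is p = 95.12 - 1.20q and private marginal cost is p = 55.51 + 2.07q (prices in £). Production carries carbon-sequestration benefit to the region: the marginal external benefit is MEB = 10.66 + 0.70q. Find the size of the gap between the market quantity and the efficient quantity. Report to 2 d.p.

7.45 units

Market equilibrium (private): 55.51 + 2.07q = 95.12 - 1.20q → q_m = 12.1131.
Social marginal cost = private MC − MEB = 44.85 + 1.37q.
Set SMC = demand: 44.85 + 1.37q = 95.12 - 1.20q → q* = 19.5603.
Gap = |12.1131 − 19.5603| = 7.4472.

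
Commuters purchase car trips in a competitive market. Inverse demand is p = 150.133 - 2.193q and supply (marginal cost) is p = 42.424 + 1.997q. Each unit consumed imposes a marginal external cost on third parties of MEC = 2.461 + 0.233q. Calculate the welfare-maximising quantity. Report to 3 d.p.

Social marginal benefit = demand − MEC = 147.672 - 2.426q.
Set SMB = MC: 147.672 - 2.426q = 42.424 + 1.997q → q* = 23.7956.

q* = 23.796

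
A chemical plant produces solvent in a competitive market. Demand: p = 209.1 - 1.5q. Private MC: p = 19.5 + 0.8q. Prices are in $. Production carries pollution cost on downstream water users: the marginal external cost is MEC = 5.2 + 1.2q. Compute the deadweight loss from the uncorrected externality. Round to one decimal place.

DWL = $1548.8

Market equilibrium (private): 19.5 + 0.8q = 209.1 - 1.5q → q_m = 82.4348.
Social marginal cost = private MC + MEC = 24.7 + 2.0q.
Set SMC = demand: 24.7 + 2.0q = 209.1 - 1.5q → q* = 52.6857.
Height of the DWL triangle at q_m is SMC(q_m) − demand(q_m) = MEC(q_m) = 104.1217.
DWL = ½ × 29.7491 × 104.1217 = 1548.7634.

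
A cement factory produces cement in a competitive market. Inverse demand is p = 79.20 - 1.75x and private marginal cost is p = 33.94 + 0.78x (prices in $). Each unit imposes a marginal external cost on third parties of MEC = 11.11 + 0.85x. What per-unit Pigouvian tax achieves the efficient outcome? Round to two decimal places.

tax = $19.70 per unit

Social marginal cost = private MC + MEC = 45.05 + 1.63x.
Set SMC = demand: 45.05 + 1.63x = 79.20 - 1.75x → x* = 10.1036.
The Pigouvian tax equals MEC at x*: 11.11 + 0.85×10.1036 = 19.6981.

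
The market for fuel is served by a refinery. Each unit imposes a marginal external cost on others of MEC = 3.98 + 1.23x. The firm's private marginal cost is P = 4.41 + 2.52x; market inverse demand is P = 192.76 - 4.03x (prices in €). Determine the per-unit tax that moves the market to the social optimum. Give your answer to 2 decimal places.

Social marginal cost = private MC + MEC = 8.39 + 3.75x.
Set SMC = demand: 8.39 + 3.75x = 192.76 - 4.03x → x* = 23.6979.
The Pigouvian tax equals MEC at x*: 3.98 + 1.23×23.6979 = 33.1284.

tax = €33.13 per unit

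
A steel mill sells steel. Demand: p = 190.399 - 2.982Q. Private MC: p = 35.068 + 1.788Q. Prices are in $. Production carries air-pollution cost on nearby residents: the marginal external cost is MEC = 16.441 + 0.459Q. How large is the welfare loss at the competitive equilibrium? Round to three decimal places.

Market equilibrium (private): 35.068 + 1.788Q = 190.399 - 2.982Q → Q_m = 32.5642.
Social marginal cost = private MC + MEC = 51.509 + 2.247Q.
Set SMC = demand: 51.509 + 2.247Q = 190.399 - 2.982Q → Q* = 26.5615.
Height of the DWL triangle at Q_m is SMC(Q_m) − demand(Q_m) = MEC(Q_m) = 31.3879.
DWL = ½ × 6.0027 × 31.3879 = 94.2061.

DWL = $94.206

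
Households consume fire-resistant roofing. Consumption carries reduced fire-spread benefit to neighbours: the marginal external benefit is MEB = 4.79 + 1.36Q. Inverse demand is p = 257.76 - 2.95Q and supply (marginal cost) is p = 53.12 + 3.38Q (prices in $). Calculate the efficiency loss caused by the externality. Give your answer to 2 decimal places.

Market equilibrium (private): 53.12 + 3.38Q = 257.76 - 2.95Q → Q_m = 32.3286.
Social marginal benefit = demand + MEB = 262.55 - 1.59Q.
Set SMB = MC: 262.55 - 1.59Q = 53.12 + 3.38Q → Q* = 42.1388.
Between Q* and Q_m the wedge SMB − MC runs linearly from 0 to MEB(Q_m), so the loss is a triangle.
DWL = ½ × 9.8102 × 48.7569 = 239.1575.

DWL = $239.16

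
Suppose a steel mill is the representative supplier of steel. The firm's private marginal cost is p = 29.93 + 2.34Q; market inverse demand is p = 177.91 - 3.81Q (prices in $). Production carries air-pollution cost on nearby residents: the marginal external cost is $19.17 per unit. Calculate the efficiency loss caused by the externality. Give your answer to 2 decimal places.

DWL = $29.88

Market equilibrium (private): 29.93 + 2.34Q = 177.91 - 3.81Q → Q_m = 24.0618.
Social marginal cost = private MC + MEC = 49.10 + 2.34Q.
Set SMC = demand: 49.10 + 2.34Q = 177.91 - 3.81Q → Q* = 20.9447.
Between Q* and Q_m the wedge SMC − demand runs linearly from 0 to MEC(Q_m), so the loss is a triangle.
DWL = ½ × 3.1171 × 19.1700 = 29.8774.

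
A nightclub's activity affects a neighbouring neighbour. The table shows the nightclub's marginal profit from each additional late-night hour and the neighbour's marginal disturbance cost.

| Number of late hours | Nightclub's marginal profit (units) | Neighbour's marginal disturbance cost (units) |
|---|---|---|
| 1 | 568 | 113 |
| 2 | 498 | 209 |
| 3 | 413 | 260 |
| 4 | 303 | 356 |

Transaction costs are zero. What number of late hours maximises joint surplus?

3

Bargaining reaches the level where marginal profit last exceeds marginal disturbance cost.
That holds through level 3 (413 ≥ 260) but not at 4 (303 < 356).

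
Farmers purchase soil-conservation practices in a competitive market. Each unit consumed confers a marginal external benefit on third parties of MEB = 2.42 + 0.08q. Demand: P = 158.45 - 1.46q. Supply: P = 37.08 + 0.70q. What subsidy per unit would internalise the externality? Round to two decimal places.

Social marginal benefit = demand + MEB = 160.87 - 1.38q.
Set SMB = MC: 160.87 - 1.38q = 37.08 + 0.70q → q* = 59.5144.
The Pigouvian subsidy equals MEB at q*: 2.42 + 0.08×59.5144 = 7.1812.

subsidy = 7.18 per unit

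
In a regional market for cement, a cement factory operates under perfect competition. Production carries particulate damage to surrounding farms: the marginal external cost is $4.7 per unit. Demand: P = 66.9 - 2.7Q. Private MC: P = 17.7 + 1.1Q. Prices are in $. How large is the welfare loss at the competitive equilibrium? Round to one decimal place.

Market equilibrium (private): 17.7 + 1.1Q = 66.9 - 2.7Q → Q_m = 12.9474.
Social marginal cost = private MC + MEC = 22.4 + 1.1Q.
Set SMC = demand: 22.4 + 1.1Q = 66.9 - 2.7Q → Q* = 11.7105.
Height of the DWL triangle at Q_m is SMC(Q_m) − demand(Q_m) = MEC(Q_m) = 4.7000.
DWL = ½ × 1.2369 × 4.7000 = 2.9067.

DWL = $2.9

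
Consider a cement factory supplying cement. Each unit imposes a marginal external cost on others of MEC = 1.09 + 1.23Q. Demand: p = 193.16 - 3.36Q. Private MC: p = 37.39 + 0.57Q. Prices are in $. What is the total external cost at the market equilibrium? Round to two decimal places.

$1009.38

Market equilibrium (private): 37.39 + 0.57Q = 193.16 - 3.36Q → Q_m = 39.6361.
Total external cost = ∫₀^{Q_m} (1.09 + 1.23Q) dQ = 1.09×39.6361 + ½×1.23×39.6361² = 1009.3809.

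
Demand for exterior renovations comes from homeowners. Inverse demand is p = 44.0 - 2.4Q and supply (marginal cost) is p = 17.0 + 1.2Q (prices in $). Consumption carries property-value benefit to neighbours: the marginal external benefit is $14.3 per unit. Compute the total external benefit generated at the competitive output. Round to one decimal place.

$107.3

Market equilibrium (private): 17.0 + 1.2Q = 44.0 - 2.4Q → Q_m = 7.5000.
Total external benefit = MEB × Q_m = 14.3 × 7.5000 = 107.2500.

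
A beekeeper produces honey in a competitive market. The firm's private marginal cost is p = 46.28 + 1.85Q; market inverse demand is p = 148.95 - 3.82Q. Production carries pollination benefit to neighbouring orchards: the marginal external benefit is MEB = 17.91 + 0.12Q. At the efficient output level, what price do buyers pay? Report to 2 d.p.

P = 65.96

Social marginal cost = private MC − MEB = 28.37 + 1.73Q.
Set SMC = demand: 28.37 + 1.73Q = 148.95 - 3.82Q → Q* = 21.7261.
Consumer price on the demand curve at Q*: 148.95 − 3.82×21.7261 = 65.9563.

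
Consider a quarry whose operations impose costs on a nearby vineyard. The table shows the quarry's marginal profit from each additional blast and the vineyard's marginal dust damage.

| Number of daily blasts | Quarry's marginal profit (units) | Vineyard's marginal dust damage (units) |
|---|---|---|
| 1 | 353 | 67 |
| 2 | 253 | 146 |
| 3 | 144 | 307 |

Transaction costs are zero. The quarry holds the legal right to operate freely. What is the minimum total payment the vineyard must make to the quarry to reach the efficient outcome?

Left alone the quarry would choose level 3 (marginal profit stays positive).
Efficient level: k* = 2 (marginal profit ≥ marginal dust damage through 2).
The vineyard must at least cover the quarry's forgone profit from cutting 3→2: 144 = 144.

144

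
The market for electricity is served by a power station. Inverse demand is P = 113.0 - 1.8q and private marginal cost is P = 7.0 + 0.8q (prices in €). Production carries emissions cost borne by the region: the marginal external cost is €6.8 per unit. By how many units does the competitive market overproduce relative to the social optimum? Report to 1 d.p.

2.6 units

Market equilibrium (private): 7.0 + 0.8q = 113.0 - 1.8q → q_m = 40.7692.
Social marginal cost = private MC + MEC = 13.8 + 0.8q.
Set SMC = demand: 13.8 + 0.8q = 113.0 - 1.8q → q* = 38.1538.
Gap = |40.7692 − 38.1538| = 2.6154.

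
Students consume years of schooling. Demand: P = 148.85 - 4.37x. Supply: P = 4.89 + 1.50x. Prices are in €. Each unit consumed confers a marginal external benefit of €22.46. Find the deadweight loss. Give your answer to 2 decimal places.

DWL = €42.97

Market equilibrium (private): 4.89 + 1.50x = 148.85 - 4.37x → x_m = 24.5247.
Social marginal benefit = demand + MEB = 171.31 - 4.37x.
Set SMB = MC: 171.31 - 4.37x = 4.89 + 1.50x → x* = 28.3509.
Between x* and x_m the wedge SMB − MC runs linearly from 0 to MEB(x_m), so the loss is a triangle.
DWL = ½ × 3.8262 × 22.4600 = 42.9682.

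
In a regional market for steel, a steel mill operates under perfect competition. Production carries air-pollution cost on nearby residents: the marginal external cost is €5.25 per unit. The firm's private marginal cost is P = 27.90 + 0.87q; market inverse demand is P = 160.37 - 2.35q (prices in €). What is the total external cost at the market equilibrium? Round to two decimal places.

Market equilibrium (private): 27.90 + 0.87q = 160.37 - 2.35q → q_m = 41.1398.
Total external cost = MEC × q_m = 5.25 × 41.1398 = 215.9840.

€215.98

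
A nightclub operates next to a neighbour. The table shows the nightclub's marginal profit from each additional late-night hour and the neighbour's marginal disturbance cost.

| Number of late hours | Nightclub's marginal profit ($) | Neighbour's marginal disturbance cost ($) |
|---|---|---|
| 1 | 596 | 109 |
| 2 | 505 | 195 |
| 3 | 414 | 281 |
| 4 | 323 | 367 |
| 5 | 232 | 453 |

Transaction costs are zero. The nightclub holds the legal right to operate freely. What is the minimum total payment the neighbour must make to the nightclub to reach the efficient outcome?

$555

Left alone the nightclub would choose level 5 (marginal profit stays positive).
Efficient level: k* = 3 (marginal profit ≥ marginal disturbance cost through 3).
The neighbour must at least cover the nightclub's forgone profit from cutting 5→3: 323 + 232 = 555.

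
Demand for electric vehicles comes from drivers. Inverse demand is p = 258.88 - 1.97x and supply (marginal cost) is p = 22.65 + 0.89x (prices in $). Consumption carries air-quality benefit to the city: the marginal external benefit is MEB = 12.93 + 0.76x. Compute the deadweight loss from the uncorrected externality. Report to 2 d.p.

Market equilibrium (private): 22.65 + 0.89x = 258.88 - 1.97x → x_m = 82.5979.
Social marginal benefit = demand + MEB = 271.81 - 1.21x.
Set SMB = MC: 271.81 - 1.21x = 22.65 + 0.89x → x* = 118.6476.
The loss is the area between SMB and MC from x* to x_m; with linear curves that's a triangle of height MEB(x_m).
DWL = ½ × 36.0497 × 75.7044 = 1364.5605.

DWL = $1364.56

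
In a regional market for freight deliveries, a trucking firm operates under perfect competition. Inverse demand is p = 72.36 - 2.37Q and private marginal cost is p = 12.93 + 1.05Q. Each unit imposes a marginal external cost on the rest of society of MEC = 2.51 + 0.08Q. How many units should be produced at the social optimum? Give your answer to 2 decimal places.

Social marginal cost = private MC + MEC = 15.44 + 1.13Q.
Set SMC = demand: 15.44 + 1.13Q = 72.36 - 2.37Q → Q* = 16.2629.

Q* = 16.26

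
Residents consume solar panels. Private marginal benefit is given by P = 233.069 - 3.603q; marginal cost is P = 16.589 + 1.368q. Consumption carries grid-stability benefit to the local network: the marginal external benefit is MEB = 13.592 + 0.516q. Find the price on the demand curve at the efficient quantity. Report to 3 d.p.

Social marginal benefit = demand + MEB = 246.661 - 3.087q.
Set SMB = MC: 246.661 - 3.087q = 16.589 + 1.368q → q* = 51.6435.
Consumer price on the demand curve at q*: 233.069 − 3.603×51.6435 = 46.9975.

P = 46.997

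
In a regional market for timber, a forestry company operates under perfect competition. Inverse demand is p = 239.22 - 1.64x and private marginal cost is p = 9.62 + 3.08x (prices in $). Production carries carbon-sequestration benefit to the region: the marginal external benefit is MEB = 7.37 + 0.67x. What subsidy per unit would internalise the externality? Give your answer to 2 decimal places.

Social marginal cost = private MC − MEB = 2.25 + 2.41x.
Set SMC = demand: 2.25 + 2.41x = 239.22 - 1.64x → x* = 58.5111.
The Pigouvian subsidy equals MEB at x*: 7.37 + 0.67×58.5111 = 46.5724.

subsidy = $46.57 per unit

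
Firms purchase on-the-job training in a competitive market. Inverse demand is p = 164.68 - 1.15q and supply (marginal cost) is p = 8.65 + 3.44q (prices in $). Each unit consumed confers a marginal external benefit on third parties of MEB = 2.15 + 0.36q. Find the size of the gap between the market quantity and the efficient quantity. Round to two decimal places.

Market equilibrium (private): 8.65 + 3.44q = 164.68 - 1.15q → q_m = 33.9935.
Social marginal benefit = demand + MEB = 166.83 - 0.79q.
Set SMB = MC: 166.83 - 0.79q = 8.65 + 3.44q → q* = 37.3948.
Gap = |33.9935 − 37.3948| = 3.4013.

3.40 units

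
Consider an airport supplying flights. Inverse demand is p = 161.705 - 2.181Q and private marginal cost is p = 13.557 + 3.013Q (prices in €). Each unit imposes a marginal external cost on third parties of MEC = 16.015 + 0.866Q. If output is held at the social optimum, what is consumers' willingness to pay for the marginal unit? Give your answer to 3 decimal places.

Social marginal cost = private MC + MEC = 29.572 + 3.879Q.
Set SMC = demand: 29.572 + 3.879Q = 161.705 - 2.181Q → Q* = 21.8041.
Consumer price on the demand curve at Q*: 161.705 − 2.181×21.8041 = 114.1503.

P = €114.150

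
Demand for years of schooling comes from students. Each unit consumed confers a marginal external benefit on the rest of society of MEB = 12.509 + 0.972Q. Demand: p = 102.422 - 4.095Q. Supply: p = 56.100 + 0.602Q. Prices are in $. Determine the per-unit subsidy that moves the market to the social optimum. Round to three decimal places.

Social marginal benefit = demand + MEB = 114.931 - 3.123Q.
Set SMB = MC: 114.931 - 3.123Q = 56.100 + 0.602Q → Q* = 15.7936.
The Pigouvian subsidy equals MEB at Q*: 12.509 + 0.972×15.7936 = 27.8604.

subsidy = $27.860 per unit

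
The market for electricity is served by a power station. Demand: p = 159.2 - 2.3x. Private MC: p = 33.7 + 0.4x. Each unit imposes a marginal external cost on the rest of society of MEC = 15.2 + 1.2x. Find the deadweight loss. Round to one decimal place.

Market equilibrium (private): 33.7 + 0.4x = 159.2 - 2.3x → x_m = 46.4815.
Social marginal cost = private MC + MEC = 48.9 + 1.6x.
Set SMC = demand: 48.9 + 1.6x = 159.2 - 2.3x → x* = 28.2821.
The welfare-loss triangle has base |x_m − x*| and height MEC(x_m) (the vertical gap between SMC and demand is zero at x* and MEC at x_m).
DWL = ½ × 18.1994 × 70.9778 = 645.8767.

DWL = 645.9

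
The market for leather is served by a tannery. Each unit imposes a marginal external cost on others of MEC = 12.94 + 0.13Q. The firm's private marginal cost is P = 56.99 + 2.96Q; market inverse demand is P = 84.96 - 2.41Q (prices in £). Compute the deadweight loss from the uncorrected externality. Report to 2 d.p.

Market equilibrium (private): 56.99 + 2.96Q = 84.96 - 2.41Q → Q_m = 5.2086.
Social marginal cost = private MC + MEC = 69.93 + 3.09Q.
Set SMC = demand: 69.93 + 3.09Q = 84.96 - 2.41Q → Q* = 2.7327.
The loss is the area between SMC and demand from Q* to Q_m; with linear curves that's a triangle of height MEC(Q_m).
DWL = ½ × 2.4759 × 13.6171 = 16.8573.

DWL = £16.86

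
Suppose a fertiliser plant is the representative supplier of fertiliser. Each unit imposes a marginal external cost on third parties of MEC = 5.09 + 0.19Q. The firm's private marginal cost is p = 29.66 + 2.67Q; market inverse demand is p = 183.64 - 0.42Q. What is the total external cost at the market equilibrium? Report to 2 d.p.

Market equilibrium (private): 29.66 + 2.67Q = 183.64 - 0.42Q → Q_m = 49.8317.
Total external cost = ∫₀^{Q_m} (5.09 + 0.19Q) dQ = 5.09×49.8317 + ½×0.19×49.8317² = 489.5472.

489.55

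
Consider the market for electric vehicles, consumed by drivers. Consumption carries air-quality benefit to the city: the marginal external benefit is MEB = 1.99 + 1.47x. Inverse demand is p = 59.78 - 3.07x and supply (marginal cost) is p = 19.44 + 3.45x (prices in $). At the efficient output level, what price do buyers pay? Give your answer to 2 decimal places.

P = $34.05

Social marginal benefit = demand + MEB = 61.77 - 1.60x.
Set SMB = MC: 61.77 - 1.60x = 19.44 + 3.45x → x* = 8.3822.
Consumer price on the demand curve at x*: 59.78 − 3.07×8.3822 = 34.0466.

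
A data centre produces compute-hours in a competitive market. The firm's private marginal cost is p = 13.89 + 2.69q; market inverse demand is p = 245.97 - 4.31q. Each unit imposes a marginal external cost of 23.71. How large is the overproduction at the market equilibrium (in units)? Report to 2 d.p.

Market equilibrium (private): 13.89 + 2.69q = 245.97 - 4.31q → q_m = 33.1543.
Social marginal cost = private MC + MEC = 37.60 + 2.69q.
Set SMC = demand: 37.60 + 2.69q = 245.97 - 4.31q → q* = 29.7671.
Gap = |33.1543 − 29.7671| = 3.3872.

3.39 units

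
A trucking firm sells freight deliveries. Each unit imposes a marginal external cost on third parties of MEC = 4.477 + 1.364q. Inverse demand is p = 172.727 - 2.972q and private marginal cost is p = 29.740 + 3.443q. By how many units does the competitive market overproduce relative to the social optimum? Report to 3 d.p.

Market equilibrium (private): 29.740 + 3.443q = 172.727 - 2.972q → q_m = 22.2895.
Social marginal cost = private MC + MEC = 34.217 + 4.807q.
Set SMC = demand: 34.217 + 4.807q = 172.727 - 2.972q → q* = 17.8056.
Gap = |22.2895 − 17.8056| = 4.4839.

4.484 units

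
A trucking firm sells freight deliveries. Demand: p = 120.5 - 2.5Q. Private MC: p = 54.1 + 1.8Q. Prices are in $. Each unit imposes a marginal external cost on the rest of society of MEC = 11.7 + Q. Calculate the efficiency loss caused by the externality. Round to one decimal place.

DWL = $69.5

Market equilibrium (private): 54.1 + 1.8Q = 120.5 - 2.5Q → Q_m = 15.4419.
Social marginal cost = private MC + MEC = 65.8 + 2.8Q.
Set SMC = demand: 65.8 + 2.8Q = 120.5 - 2.5Q → Q* = 10.3208.
The welfare-loss triangle has base |Q_m − Q*| and height MEC(Q_m) (the vertical gap between SMC and demand is zero at Q* and MEC at Q_m).
DWL = ½ × 5.1211 × 27.1419 = 69.4982.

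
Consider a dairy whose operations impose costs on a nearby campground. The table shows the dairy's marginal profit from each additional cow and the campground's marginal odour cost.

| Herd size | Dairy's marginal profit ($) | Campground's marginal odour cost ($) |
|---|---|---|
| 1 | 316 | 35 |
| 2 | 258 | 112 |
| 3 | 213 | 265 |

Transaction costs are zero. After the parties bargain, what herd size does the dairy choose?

Bargaining reaches the level where marginal profit last exceeds marginal odour cost.
That holds through level 2 (258 ≥ 112) but not at 3 (213 < 265).

2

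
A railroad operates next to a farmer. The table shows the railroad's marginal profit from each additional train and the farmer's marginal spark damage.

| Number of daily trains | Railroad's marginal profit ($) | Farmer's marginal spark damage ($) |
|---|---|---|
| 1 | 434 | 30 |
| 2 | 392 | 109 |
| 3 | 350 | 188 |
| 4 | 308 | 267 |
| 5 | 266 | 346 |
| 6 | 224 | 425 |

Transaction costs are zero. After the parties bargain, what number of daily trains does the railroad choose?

Bargaining reaches the level where marginal profit last exceeds marginal spark damage.
That holds through level 4 (308 ≥ 267) but not at 5 (266 < 346).

4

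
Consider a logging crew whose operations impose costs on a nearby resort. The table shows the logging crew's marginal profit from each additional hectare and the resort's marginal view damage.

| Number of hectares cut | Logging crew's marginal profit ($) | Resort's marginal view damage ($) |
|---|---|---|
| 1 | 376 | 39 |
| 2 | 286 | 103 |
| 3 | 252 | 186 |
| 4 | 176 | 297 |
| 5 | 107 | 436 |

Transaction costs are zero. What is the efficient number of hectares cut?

3

Bargaining reaches the level where marginal profit last exceeds marginal view damage.
That holds through level 3 (252 ≥ 186) but not at 4 (176 < 297).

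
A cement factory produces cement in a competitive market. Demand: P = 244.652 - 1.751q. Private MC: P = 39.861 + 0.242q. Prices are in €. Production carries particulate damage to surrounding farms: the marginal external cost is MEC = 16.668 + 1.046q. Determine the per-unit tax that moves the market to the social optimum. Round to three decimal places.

tax = €81.418 per unit

Social marginal cost = private MC + MEC = 56.529 + 1.288q.
Set SMC = demand: 56.529 + 1.288q = 244.652 - 1.751q → q* = 61.9029.
The Pigouvian tax equals MEC at q*: 16.668 + 1.046×61.9029 = 81.4184.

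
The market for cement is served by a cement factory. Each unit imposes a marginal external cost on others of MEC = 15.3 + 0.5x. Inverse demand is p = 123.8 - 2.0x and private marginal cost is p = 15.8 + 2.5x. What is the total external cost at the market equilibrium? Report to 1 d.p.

511.2

Market equilibrium (private): 15.8 + 2.5x = 123.8 - 2.0x → x_m = 24.0000.
Total external cost = ∫₀^{x_m} (15.3 + 0.5x) dx = 15.3×24.0000 + ½×0.5×24.0000² = 511.2000.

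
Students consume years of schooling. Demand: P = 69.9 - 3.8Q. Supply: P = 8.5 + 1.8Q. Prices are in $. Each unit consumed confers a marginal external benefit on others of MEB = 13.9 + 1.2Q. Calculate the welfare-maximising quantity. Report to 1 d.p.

Q* = 17.1

Social marginal benefit = demand + MEB = 83.8 - 2.6Q.
Set SMB = MC: 83.8 - 2.6Q = 8.5 + 1.8Q → Q* = 17.1136.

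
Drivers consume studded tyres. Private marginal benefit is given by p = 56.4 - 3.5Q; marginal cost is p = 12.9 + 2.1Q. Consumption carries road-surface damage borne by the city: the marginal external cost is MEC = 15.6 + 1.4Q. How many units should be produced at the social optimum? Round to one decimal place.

Q* = 4.0

Social marginal benefit = demand − MEC = 40.8 - 4.9Q.
Set SMB = MC: 40.8 - 4.9Q = 12.9 + 2.1Q → Q* = 3.9857.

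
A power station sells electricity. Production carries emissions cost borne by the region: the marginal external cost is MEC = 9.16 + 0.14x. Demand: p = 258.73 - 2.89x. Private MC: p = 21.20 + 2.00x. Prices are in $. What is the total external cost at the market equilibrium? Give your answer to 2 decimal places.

$610.11

Market equilibrium (private): 21.20 + 2.00x = 258.73 - 2.89x → x_m = 48.5746.
Total external cost = ∫₀^{x_m} (9.16 + 0.14x) dx = 9.16×48.5746 + ½×0.14×48.5746² = 610.1078.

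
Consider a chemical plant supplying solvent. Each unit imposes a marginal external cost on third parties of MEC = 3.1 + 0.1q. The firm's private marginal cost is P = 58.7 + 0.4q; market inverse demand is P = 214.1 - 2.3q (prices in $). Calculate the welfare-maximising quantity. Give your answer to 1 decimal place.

q* = 54.4

Social marginal cost = private MC + MEC = 61.8 + 0.5q.
Set SMC = demand: 61.8 + 0.5q = 214.1 - 2.3q → q* = 54.3929.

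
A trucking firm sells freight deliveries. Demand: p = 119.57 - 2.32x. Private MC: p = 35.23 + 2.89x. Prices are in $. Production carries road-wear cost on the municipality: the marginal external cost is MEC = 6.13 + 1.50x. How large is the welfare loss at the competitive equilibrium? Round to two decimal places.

Market equilibrium (private): 35.23 + 2.89x = 119.57 - 2.32x → x_m = 16.1881.
Social marginal cost = private MC + MEC = 41.36 + 4.39x.
Set SMC = demand: 41.36 + 4.39x = 119.57 - 2.32x → x* = 11.6557.
Between x* and x_m the wedge SMC − demand runs linearly from 0 to MEC(x_m), so the loss is a triangle.
DWL = ½ × 4.5324 × 30.4121 = 68.9199.

DWL = $68.92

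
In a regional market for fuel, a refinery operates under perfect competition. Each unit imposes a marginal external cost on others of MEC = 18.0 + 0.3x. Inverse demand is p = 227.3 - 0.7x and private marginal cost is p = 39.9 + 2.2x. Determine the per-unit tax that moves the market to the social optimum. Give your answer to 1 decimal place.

tax = 33.9 per unit

Social marginal cost = private MC + MEC = 57.9 + 2.5x.
Set SMC = demand: 57.9 + 2.5x = 227.3 - 0.7x → x* = 52.9375.
The Pigouvian tax equals MEC at x*: 18.0 + 0.3×52.9375 = 33.8813.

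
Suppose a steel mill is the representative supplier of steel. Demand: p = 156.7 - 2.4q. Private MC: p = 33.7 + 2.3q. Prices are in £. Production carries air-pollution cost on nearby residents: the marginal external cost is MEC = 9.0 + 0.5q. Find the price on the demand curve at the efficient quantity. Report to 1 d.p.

P = £104.1

Social marginal cost = private MC + MEC = 42.7 + 2.8q.
Set SMC = demand: 42.7 + 2.8q = 156.7 - 2.4q → q* = 21.9231.
Consumer price on the demand curve at q*: 156.7 − 2.4×21.9231 = 104.0846.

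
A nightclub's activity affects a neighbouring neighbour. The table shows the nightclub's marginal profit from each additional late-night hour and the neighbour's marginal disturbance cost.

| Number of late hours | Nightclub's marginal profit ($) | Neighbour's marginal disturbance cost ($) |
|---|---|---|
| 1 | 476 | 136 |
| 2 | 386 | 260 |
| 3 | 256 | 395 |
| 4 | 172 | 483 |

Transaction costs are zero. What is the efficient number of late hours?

Bargaining reaches the level where marginal profit last exceeds marginal disturbance cost.
That holds through level 2 (386 ≥ 260) but not at 3 (256 < 395).

2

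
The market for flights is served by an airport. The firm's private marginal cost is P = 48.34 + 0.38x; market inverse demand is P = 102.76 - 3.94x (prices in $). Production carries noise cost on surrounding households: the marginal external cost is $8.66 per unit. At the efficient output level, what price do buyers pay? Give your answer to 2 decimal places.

Social marginal cost = private MC + MEC = 57.00 + 0.38x.
Set SMC = demand: 57.00 + 0.38x = 102.76 - 3.94x → x* = 10.5926.
Consumer price on the demand curve at x*: 102.76 − 3.94×10.5926 = 61.0252.

P = $61.03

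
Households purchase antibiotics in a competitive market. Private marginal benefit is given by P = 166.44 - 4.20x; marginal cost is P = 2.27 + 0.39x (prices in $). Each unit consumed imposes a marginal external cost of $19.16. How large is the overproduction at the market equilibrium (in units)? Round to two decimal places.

Market equilibrium (private): 2.27 + 0.39x = 166.44 - 4.20x → x_m = 35.7669.
Social marginal benefit = demand − MEC = 147.28 - 4.20x.
Set SMB = MC: 147.28 - 4.20x = 2.27 + 0.39x → x* = 31.5926.
Gap = |35.7669 − 31.5926| = 4.1743.

4.17 units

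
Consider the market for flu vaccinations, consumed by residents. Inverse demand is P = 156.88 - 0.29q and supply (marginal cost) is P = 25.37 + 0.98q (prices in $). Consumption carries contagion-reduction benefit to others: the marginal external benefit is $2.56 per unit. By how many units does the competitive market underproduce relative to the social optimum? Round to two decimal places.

Market equilibrium (private): 25.37 + 0.98q = 156.88 - 0.29q → q_m = 103.5512.
Social marginal benefit = demand + MEB = 159.44 - 0.29q.
Set SMB = MC: 159.44 - 0.29q = 25.37 + 0.98q → q* = 105.5669.
Gap = |103.5512 − 105.5669| = 2.0157.

2.02 units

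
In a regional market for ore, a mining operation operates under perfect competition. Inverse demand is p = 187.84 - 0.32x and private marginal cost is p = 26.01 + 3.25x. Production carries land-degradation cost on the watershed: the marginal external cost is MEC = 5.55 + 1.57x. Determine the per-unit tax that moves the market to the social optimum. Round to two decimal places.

Social marginal cost = private MC + MEC = 31.56 + 4.82x.
Set SMC = demand: 31.56 + 4.82x = 187.84 - 0.32x → x* = 30.4047.
The Pigouvian tax equals MEC at x*: 5.55 + 1.57×30.4047 = 53.2854.

tax = 53.29 per unit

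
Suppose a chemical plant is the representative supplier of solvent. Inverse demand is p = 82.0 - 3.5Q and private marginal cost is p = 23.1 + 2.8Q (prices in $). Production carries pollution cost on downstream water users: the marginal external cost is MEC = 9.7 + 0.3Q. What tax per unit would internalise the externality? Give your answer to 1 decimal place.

tax = $11.9 per unit

Social marginal cost = private MC + MEC = 32.8 + 3.1Q.
Set SMC = demand: 32.8 + 3.1Q = 82.0 - 3.5Q → Q* = 7.4545.
The Pigouvian tax equals MEC at Q*: 9.7 + 0.3×7.4545 = 11.9364.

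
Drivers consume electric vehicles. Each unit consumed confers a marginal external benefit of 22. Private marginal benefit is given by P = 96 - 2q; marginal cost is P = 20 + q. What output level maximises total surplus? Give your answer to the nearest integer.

Social marginal benefit = demand + MEB = 118 - 2q.
Set SMB = MC: 118 - 2q = 20 + q → q* = 32.6667.

q* = 33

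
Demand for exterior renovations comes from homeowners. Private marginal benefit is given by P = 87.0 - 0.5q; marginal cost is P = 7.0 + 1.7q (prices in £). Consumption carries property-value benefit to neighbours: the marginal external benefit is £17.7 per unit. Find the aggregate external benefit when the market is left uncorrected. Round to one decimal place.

Market equilibrium (private): 7.0 + 1.7q = 87.0 - 0.5q → q_m = 36.3636.
Total external benefit = MEB × q_m = 17.7 × 36.3636 = 643.6357.

£643.6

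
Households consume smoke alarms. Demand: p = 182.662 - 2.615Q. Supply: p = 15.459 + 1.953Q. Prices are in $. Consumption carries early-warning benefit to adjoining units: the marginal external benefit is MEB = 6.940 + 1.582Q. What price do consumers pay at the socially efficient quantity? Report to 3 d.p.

Social marginal benefit = demand + MEB = 189.602 - 1.033Q.
Set SMB = MC: 189.602 - 1.033Q = 15.459 + 1.953Q → Q* = 58.3198.
Consumer price on the demand curve at Q*: 182.662 − 2.615×58.3198 = 30.1557.

P = $30.156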